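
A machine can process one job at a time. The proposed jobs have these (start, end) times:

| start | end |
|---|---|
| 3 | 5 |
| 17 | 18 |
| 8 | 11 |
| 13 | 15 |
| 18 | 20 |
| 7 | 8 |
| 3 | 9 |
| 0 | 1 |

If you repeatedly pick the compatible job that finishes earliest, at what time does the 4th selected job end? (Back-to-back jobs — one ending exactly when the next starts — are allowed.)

Greedy by earliest finish: after sorting by end time, pick each interval compatible with the last pick.
Sorted by end: (0,1)  (3,5)  (7,8)  (3,9)  (8,11)  (13,15)  (17,18)  (18,20)
take (0,1); take (3,5); take (7,8); take (8,11); take (13,15); take (17,18); take (18,20).
Selected: (0,1) (3,5) (7,8) (8,11) (13,15) (17,18) (18,20)

11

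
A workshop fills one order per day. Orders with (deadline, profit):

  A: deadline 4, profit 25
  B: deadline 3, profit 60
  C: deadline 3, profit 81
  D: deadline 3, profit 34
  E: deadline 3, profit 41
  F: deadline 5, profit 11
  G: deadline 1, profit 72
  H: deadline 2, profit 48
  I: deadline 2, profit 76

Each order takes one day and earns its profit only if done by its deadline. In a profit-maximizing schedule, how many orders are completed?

Take jobs in profit order; each goes to the latest open slot no later than its deadline.
By profit: C(d3,81), I(d2,76), G(d1,72), B(d3,60), H(d2,48), E(d3,41), D(d3,34), A(d4,25), F(d5,11)
C→slot 3; I→slot 2; G→slot 1; B skipped; H skipped; E skipped; D skipped; A→slot 4; F→slot 5.
5 of 9 scheduled.

5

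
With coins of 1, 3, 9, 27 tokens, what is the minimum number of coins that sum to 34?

4

Greedy: take as many of the largest coin as possible, then repeat with the remainder.
34 − 1×27→7 − 2×3→1 − 1×1→0
Total coins = 1 + 2 + 1 = 4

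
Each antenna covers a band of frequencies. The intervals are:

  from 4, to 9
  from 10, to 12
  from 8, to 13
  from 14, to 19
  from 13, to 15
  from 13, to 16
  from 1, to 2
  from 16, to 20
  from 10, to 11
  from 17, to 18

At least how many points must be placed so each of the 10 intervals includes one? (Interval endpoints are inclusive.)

Sort by right endpoint; whenever an interval is uncovered, place a point at its right end.
Sorted: [1,2] [4,9] [10,11] [10,12] [8,13] [13,15] [13,16] [17,18] [14,19] [16,20]
{[1,2]} hit by 2; {[4,9]} hit by 9; {[10,11],[10,12],[8,13]} hit by 11; {[13,15],[13,16]} hit by 15; {[17,18],[14,19],[16,20]} hit by 18.
Points: 2, 9, 11, 15, 18 (5 total).

5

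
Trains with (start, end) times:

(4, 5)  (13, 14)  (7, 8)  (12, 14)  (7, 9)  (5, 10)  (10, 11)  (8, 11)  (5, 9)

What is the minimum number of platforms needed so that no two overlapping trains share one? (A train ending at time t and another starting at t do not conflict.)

starts: [4, 5, 5, 7, 7, 8, 10, 12, 13]
ends:   [5, 8, 9, 9, 10, 11, 11, 14, 14]
s4→1 e5→0 s5→1 s5→2 s7→3 s7→4  — peak 4.

4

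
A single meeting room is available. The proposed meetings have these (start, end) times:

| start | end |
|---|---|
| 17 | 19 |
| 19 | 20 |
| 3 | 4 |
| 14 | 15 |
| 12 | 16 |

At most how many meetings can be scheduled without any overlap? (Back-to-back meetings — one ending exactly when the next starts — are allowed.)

Greedy by earliest finish: after sorting by end time, pick each interval compatible with the last pick.
By end time: (3,4), (14,15), (12,16), (17,19), (19,20).
Pick (3,4); next start ≥ 4 → (14,15); next start ≥ 15 → (17,19); next start ≥ 19 → (19,20).
Selected 4 meetings.

4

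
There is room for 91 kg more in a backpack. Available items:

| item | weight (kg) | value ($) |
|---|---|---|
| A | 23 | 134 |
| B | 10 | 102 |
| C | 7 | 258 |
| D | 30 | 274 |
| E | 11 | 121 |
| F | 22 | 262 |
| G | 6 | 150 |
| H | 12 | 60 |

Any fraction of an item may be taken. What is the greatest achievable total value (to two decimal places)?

Sort by value per unit weight and fill in that order.
Order: C (258/7=36.86) > G (150/6=25.00) > F (262/22=11.91) > E (121/11=11.00) > B (102/10=10.20) > D (274/30=9.13) > A (134/23=5.83) > H (60/12=5.00)
Fill: take C (7 @ 258) → take G (6 @ 150) → take F (22 @ 262) → take E (11 @ 121) → take B (10 @ 102) → take D (30 @ 274) → take 5/23 of A → 29.13; 91/91 used.
Total value = 1196.13

1196.13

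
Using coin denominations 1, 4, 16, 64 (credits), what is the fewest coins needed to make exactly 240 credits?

6

Greedy: take as many of the largest coin as possible, then repeat with the remainder.
240 − 3×64→48 − 3×16→0
Total coins = 3 + 3 = 6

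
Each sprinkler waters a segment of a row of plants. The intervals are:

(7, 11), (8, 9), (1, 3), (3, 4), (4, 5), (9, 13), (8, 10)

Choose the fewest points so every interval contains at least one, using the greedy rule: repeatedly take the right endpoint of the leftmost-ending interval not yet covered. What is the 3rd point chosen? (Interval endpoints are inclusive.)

9

By right end: [1,3]  [3,4]  [4,5]  [8,9]  [8,10]  [7,11]  [9,13]
[1,3] uncovered → point at 3; [4,5] uncovered → point at 5; [8,9] uncovered → point at 9.
Points: 3, 5, 9 (3 total).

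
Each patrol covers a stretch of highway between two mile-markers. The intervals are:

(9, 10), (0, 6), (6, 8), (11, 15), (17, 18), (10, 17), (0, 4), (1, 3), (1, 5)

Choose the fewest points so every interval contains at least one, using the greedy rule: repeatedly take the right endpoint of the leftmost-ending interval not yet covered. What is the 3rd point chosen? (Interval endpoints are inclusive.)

Process intervals by earliest right end; each time one isn't hit yet, stab at its right endpoint.
By right end: [1,3]  [0,4]  [1,5]  [0,6]  [6,8]  [9,10]  [11,15]  [10,17]  [17,18]
[1,3] uncovered → point at 3; [6,8] uncovered → point at 8; [9,10] uncovered → point at 10; [11,15] uncovered → point at 15; [17,18] uncovered → point at 18.
Points: 3, 8, 10, 15, 18 (5 total).

10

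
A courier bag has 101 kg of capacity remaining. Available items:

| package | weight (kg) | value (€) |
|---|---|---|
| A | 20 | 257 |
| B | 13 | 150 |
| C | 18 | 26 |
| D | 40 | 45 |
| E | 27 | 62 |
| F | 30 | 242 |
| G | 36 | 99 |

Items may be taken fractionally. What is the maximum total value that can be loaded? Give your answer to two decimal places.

752.59

Sort by value per unit weight and fill in that order.
Order: A (257/20=12.85) > B (150/13=11.54) > F (242/30=8.07) > G (99/36=2.75) > E (62/27=2.30) > C (26/18=1.44) > D (45/40=1.12)
Fill: take A (20 @ 257) → take B (13 @ 150) → take F (30 @ 242) → take G (36 @ 99) → take 2/27 of E → 4.59; 101/101 used.
Total value = 752.59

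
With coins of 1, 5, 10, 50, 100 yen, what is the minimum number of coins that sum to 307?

6

Greedy: take as many of the largest coin as possible, then repeat with the remainder.
307 = 3×100 + 1×5 + 2×1
Total coins = 3 + 1 + 2 = 6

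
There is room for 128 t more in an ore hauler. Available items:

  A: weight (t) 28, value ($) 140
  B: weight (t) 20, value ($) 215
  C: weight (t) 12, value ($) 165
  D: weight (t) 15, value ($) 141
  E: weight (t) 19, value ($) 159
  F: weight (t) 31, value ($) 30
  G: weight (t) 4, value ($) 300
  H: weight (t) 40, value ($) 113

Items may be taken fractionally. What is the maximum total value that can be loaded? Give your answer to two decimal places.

1204.75

Sort by value per unit weight and fill in that order.
Ratios (sorted): G 75.00, C 13.75, B 10.75, D 9.40, E 8.37, A 5.00, H 2.83, F 0.97
take G (4 @ 300); take C (12 @ 165); take B (20 @ 215); take D (15 @ 141); take E (19 @ 159); take A (28 @ 140); take 30/40 of H → 84.75. Capacity used 128/128.
Total value = 1204.75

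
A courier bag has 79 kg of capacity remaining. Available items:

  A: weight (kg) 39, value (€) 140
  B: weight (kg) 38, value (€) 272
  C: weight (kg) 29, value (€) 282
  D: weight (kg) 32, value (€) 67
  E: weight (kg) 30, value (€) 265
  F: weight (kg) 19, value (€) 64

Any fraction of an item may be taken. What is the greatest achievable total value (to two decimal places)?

690.16

Sort by value per unit weight and fill in that order.
Ratios (sorted): C 9.72, E 8.83, B 7.16, A 3.59, F 3.37, D 2.09
take C (29 @ 282); take E (30 @ 265); take 20/38 of B → 143.16. Capacity used 79/79.
Total value = 690.16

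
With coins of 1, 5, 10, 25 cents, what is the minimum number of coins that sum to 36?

Use the largest denomination that fits, subtract, and repeat.
36 − 1×25→11 − 1×10→1 − 1×1→0
Total coins = 1 + 1 + 1 = 3

3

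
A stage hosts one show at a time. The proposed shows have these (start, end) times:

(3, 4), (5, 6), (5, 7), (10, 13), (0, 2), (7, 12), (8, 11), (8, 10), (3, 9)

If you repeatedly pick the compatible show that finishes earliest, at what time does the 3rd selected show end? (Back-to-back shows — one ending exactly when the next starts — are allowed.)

By end time: (0,2), (3,4), (5,6), (5,7), (3,9), (8,10), (8,11), (7,12), (10,13).
Pick (0,2); next start ≥ 2 → (3,4); next start ≥ 4 → (5,6); next start ≥ 6 → (8,10); next start ≥ 10 → (10,13).
Selected: (0,2) (3,4) (5,6) (8,10) (10,13)

6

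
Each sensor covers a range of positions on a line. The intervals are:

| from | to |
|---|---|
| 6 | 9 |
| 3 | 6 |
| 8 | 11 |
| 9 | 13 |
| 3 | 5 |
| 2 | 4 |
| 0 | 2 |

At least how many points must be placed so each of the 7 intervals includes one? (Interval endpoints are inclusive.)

3

Process intervals by earliest right end; each time one isn't hit yet, stab at its right endpoint.
Sorted: [0,2] [2,4] [3,5] [3,6] [6,9] [8,11] [9,13]
{[0,2],[2,4]} hit by 2; {[3,5],[3,6]} hit by 5; {[6,9],[8,11],[9,13]} hit by 9.
Points: 2, 5, 9 (3 total).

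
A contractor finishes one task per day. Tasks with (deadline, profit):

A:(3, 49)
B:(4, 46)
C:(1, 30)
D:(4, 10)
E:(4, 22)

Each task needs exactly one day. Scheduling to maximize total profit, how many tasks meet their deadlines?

4

Take jobs in profit order; each goes to the latest open slot no later than its deadline.
By profit: A(d3,49), B(d4,46), C(d1,30), E(d4,22), D(d4,10)
A→slot 3; B→slot 4; C→slot 1; E→slot 2; D skipped.
4 of 5 scheduled.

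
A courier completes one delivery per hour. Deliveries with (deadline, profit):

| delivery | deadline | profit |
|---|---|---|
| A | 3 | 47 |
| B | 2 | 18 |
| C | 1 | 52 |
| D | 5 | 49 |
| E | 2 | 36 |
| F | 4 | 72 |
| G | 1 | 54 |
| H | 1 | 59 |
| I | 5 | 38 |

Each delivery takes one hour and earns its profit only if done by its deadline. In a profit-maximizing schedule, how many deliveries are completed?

Take jobs in profit order; each goes to the latest open slot no later than its deadline.
Profit order: F=72 H=59 G=54 C=52 D=49 A=47 I=38 E=36 B=18
Assign: F→slot 4, H→slot 1, G skipped, C skipped, D→slot 5, A→slot 3, I→slot 2, E skipped, B skipped.
Slots: [1:H] [2:I] [3:A] [4:F] [5:D]
5 of 9 scheduled.

5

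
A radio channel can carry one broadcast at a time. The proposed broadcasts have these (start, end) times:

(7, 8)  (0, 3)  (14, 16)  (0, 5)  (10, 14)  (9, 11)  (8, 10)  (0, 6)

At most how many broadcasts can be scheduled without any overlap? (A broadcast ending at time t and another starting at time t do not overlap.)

By end time: (0,3), (0,5), (0,6), (7,8), (8,10), (9,11), (10,14), (14,16).
Pick (0,3); next start ≥ 3 → (7,8); next start ≥ 8 → (8,10); next start ≥ 10 → (10,14); next start ≥ 14 → (14,16).
Selected 5 broadcasts.

5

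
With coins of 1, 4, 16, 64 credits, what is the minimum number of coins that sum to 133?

133 − 2×64→5 − 1×4→1 − 1×1→0
Total coins = 2 + 1 + 1 = 4

4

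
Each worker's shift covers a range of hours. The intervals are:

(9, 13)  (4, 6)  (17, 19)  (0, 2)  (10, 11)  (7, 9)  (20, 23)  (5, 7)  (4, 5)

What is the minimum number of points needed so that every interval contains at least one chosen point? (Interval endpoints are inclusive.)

6

Sorted: [0,2] [4,5] [4,6] [5,7] [7,9] [10,11] [9,13] [17,19] [20,23]
{[0,2]} hit by 2; {[4,5],[4,6],[5,7]} hit by 5; {[7,9]} hit by 9; {[10,11],[9,13]} hit by 11; {[17,19]} hit by 19; {[20,23]} hit by 23.
Points: 2, 5, 9, 11, 19, 23 (6 total).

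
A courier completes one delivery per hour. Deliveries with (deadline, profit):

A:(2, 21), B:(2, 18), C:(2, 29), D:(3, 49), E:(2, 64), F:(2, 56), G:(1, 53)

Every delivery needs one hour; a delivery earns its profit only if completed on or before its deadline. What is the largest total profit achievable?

169

Take jobs in profit order; each goes to the latest open slot no later than its deadline.
Profit order: E=64 F=56 G=53 D=49 C=29 A=21 B=18
Assign: E→slot 2, F→slot 1, G skipped, D→slot 3, C skipped, A skipped, B skipped.
Slots: [1:F] [2:E] [3:D]
Profit = 56 + 64 + 49 = 169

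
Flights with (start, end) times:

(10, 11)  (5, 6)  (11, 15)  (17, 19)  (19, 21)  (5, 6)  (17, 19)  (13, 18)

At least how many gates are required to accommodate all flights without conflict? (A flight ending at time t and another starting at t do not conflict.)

3

Events (time:±→running): 5:+→1 5:+→2 6:-→1 6:-→0 10:+→1 11:-→0 11:+→1 13:+→2 15:-→1 17:+→2 17:+→3 … peak 3.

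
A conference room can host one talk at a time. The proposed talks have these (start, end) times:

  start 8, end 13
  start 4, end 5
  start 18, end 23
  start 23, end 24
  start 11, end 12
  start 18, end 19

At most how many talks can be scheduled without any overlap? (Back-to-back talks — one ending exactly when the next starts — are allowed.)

4

Sorted by end: (4,5)  (11,12)  (8,13)  (18,19)  (18,23)  (23,24)
take (4,5); take (11,12); take (18,19); take (23,24).
Selected 4 talks.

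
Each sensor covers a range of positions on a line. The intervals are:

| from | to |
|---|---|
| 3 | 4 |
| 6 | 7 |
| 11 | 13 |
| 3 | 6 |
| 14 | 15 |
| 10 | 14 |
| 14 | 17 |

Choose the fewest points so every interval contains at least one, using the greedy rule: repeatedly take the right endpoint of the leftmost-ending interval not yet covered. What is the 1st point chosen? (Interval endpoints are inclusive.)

Sort by right endpoint; whenever an interval is uncovered, place a point at its right end.
By right end: [3,4]  [3,6]  [6,7]  [11,13]  [10,14]  [14,15]  [14,17]
[3,4] uncovered → point at 4; [6,7] uncovered → point at 7; [11,13] uncovered → point at 13; [14,15] uncovered → point at 15.
Points: 4, 7, 13, 15 (4 total).

4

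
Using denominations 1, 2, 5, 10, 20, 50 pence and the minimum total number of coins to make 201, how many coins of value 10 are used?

0

Greedy: take as many of the largest coin as possible, then repeat with the remainder.
201 = 4×50 + 1×1
Count of 10: 0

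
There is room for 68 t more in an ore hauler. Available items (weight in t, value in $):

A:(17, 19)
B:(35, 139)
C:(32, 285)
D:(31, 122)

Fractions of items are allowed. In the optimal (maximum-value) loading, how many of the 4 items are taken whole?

2

Greedy by value/weight ratio, highest first.
Order: C (285/32=8.91) > B (139/35=3.97) > D (122/31=3.94) > A (19/17=1.12)
Fill: take C (32 @ 285) → take B (35 @ 139) → take 1/31 of D → 3.94; 68/68 used.
2 item(s) taken whole; one partial (take 1/31 of D).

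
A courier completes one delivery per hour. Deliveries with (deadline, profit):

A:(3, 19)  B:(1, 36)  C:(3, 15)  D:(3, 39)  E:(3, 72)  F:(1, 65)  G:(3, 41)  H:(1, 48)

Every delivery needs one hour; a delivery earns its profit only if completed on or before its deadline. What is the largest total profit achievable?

By profit: E(d3,72), F(d1,65), H(d1,48), G(d3,41), D(d3,39), B(d1,36), A(d3,19), C(d3,15)
E→slot 3; F→slot 1; H skipped; G→slot 2; D skipped; B skipped; A skipped; C skipped.
Profit = 65 + 41 + 72 = 178

178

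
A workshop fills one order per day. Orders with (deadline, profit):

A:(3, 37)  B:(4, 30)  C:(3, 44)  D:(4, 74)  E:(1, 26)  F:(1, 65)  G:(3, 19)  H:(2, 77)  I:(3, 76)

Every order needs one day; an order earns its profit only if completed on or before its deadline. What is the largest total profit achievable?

By profit: H(d2,77), I(d3,76), D(d4,74), F(d1,65), C(d3,44), A(d3,37), B(d4,30), E(d1,26), G(d3,19)
H→slot 2; I→slot 3; D→slot 4; F→slot 1; C skipped; A skipped; B skipped; E skipped; G skipped.
Profit = 65 + 77 + 76 + 74 = 292

292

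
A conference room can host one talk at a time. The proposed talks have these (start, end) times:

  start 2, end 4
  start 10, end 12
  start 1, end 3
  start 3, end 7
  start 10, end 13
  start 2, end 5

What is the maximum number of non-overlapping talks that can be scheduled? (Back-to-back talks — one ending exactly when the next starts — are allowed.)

Order by finish time; keep every interval that doesn't clash with the previous kept one.
By end time: (1,3), (2,4), (2,5), (3,7), (10,12), (10,13).
Pick (1,3); next start ≥ 3 → (3,7); next start ≥ 7 → (10,12).
Selected 3 talks.

3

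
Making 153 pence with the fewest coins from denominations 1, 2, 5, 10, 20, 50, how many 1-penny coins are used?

153 − 3×50→3 − 1×2→1 − 1×1→0
Count of 1: 1

1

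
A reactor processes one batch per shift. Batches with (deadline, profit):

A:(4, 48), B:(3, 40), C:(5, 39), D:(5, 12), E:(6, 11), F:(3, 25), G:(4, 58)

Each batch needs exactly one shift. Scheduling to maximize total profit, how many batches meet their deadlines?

Sort by profit descending; place each in the latest free slot ≤ its deadline.
By profit: G(d4,58), A(d4,48), B(d3,40), C(d5,39), F(d3,25), D(d5,12), E(d6,11)
G→slot 4; A→slot 3; B→slot 2; C→slot 5; F→slot 1; D skipped; E→slot 6.
6 of 7 scheduled.

6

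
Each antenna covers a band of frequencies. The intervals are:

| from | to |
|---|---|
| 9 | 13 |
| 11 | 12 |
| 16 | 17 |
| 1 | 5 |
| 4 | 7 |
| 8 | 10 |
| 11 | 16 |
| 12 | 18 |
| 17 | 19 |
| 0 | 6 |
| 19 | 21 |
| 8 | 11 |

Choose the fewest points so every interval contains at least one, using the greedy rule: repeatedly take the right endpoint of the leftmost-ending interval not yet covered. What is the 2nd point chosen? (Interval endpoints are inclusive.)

10

Process intervals by earliest right end; each time one isn't hit yet, stab at its right endpoint.
Sorted: [1,5] [0,6] [4,7] [8,10] [8,11] [11,12] [9,13] [11,16] [16,17] [12,18] [17,19] [19,21]
{[1,5],[0,6],[4,7]} hit by 5; {[8,10],[8,11]} hit by 10; {[11,12],[9,13],[11,16]} hit by 12; {[16,17],[12,18],[17,19]} hit by 17; {[19,21]} hit by 21.
Points: 5, 10, 12, 17, 21 (5 total).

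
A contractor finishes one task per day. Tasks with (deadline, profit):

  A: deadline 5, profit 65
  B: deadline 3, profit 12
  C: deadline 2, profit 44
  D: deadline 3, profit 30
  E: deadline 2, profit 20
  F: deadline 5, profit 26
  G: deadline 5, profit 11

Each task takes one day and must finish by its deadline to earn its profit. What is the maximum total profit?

Profit order: A=65 C=44 D=30 F=26 E=20 B=12 G=11
Assign: A→slot 5, C→slot 2, D→slot 3, F→slot 4, E→slot 1, B skipped, G skipped.
Slots: [1:E] [2:C] [3:D] [4:F] [5:A]
Profit = 20 + 44 + 30 + 26 + 65 = 185

185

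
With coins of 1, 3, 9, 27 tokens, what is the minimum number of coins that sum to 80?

80 − 2×27→26 − 2×9→8 − 2×3→2 − 2×1→0
Total coins = 2 + 2 + 2 + 2 = 8

8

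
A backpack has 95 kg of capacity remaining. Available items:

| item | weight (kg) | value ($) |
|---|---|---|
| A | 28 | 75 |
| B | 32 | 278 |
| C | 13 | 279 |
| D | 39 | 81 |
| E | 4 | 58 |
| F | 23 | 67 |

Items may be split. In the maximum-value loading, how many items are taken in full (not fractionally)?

Sort by value per unit weight and fill in that order.
Order: C (279/13=21.46) > E (58/4=14.50) > B (278/32=8.69) > F (67/23=2.91) > A (75/28=2.68) > D (81/39=2.08)
Fill: take C (13 @ 279) → take E (4 @ 58) → take B (32 @ 278) → take F (23 @ 67) → take 23/28 of A → 61.61; 95/95 used.
4 item(s) taken whole; one partial (take 23/28 of A).

4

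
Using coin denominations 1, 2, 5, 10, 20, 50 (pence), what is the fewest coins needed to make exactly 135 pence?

Greedy: take as many of the largest coin as possible, then repeat with the remainder.
135 − 2×50→35 − 1×20→15 − 1×10→5 − 1×5→0
Total coins = 2 + 1 + 1 + 1 = 5

5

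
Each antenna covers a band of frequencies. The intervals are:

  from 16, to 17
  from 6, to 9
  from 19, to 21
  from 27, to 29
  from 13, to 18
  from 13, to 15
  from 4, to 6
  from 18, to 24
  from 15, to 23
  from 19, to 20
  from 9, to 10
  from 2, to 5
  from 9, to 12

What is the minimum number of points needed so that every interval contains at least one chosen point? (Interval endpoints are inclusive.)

Sort by right endpoint; whenever an interval is uncovered, place a point at its right end.
By right end: [2,5]  [4,6]  [6,9]  [9,10]  [9,12]  [13,15]  [16,17]  [13,18]  [19,20]  [19,21]  [15,23]  [18,24]  [27,29]
[2,5] uncovered → point at 5; [6,9] uncovered → point at 9; [13,15] uncovered → point at 15; [16,17] uncovered → point at 17; [19,20] uncovered → point at 20; [27,29] uncovered → point at 29.
Points: 5, 9, 15, 17, 20, 29 (6 total).

6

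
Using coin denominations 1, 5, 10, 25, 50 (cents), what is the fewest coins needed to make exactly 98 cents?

7

Greedy: take as many of the largest coin as possible, then repeat with the remainder.
98 − 1×50→48 − 1×25→23 − 2×10→3 − 3×1→0
Total coins = 1 + 1 + 2 + 3 = 7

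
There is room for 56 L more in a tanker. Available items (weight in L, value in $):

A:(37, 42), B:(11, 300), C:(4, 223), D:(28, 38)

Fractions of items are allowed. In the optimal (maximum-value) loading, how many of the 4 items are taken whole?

3

Sort by value per unit weight and fill in that order.
Ratios (sorted): C 55.75, B 27.27, D 1.36, A 1.14
take C (4 @ 223); take B (11 @ 300); take D (28 @ 38); take 13/37 of A → 14.76. Capacity used 56/56.
3 item(s) taken whole; one partial (take 13/37 of A).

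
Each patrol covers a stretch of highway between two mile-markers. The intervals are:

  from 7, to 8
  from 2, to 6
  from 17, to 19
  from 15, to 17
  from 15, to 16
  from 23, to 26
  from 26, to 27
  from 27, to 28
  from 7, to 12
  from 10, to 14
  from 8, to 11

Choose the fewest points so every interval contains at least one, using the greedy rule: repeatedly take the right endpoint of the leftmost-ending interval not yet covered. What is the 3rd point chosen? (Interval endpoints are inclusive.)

14

Process intervals by earliest right end; each time one isn't hit yet, stab at its right endpoint.
By right end: [2,6]  [7,8]  [8,11]  [7,12]  [10,14]  [15,16]  [15,17]  [17,19]  [23,26]  [26,27]  [27,28]
[2,6] uncovered → point at 6; [7,8] uncovered → point at 8; [10,14] uncovered → point at 14; [15,16] uncovered → point at 16; [17,19] uncovered → point at 19; [23,26] uncovered → point at 26; [27,28] uncovered → point at 28.
Points: 6, 8, 14, 16, 19, 26, 28 (7 total).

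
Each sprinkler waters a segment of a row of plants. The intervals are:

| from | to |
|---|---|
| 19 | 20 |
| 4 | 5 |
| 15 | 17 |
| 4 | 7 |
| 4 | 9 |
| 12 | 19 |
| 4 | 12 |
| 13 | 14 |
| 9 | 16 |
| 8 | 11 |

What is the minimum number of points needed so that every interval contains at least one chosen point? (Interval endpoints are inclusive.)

Sort by right endpoint; whenever an interval is uncovered, place a point at its right end.
By right end: [4,5]  [4,7]  [4,9]  [8,11]  [4,12]  [13,14]  [9,16]  [15,17]  [12,19]  [19,20]
[4,5] uncovered → point at 5; [8,11] uncovered → point at 11; [13,14] uncovered → point at 14; [15,17] uncovered → point at 17; [19,20] uncovered → point at 20.
Points: 5, 11, 14, 17, 20 (5 total).

5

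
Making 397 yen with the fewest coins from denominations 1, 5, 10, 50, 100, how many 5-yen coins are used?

Use the largest denomination that fits, subtract, and repeat.
397 = 3×100 + 1×50 + 4×10 + 1×5 + 2×1
Count of 5: 1

1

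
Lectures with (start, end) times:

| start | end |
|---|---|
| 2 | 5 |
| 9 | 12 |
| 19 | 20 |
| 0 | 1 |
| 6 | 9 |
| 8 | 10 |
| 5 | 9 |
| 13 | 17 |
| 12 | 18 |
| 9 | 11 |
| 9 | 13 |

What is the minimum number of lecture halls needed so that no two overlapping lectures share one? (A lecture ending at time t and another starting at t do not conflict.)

Count concurrent intervals with a sweep; the peak is the room count.
starts: [0, 2, 5, 6, 8, 9, 9, 9, 12, 13, 19]
ends:   [1, 5, 9, 9, 10, 11, 12, 13, 17, 18, 20]
s0→1 e1→0 s2→1 e5→0 s5→1 s6→2 s8→3 e9→2 e9→1 s9→2 s9→3 s9→4  — peak 4.

4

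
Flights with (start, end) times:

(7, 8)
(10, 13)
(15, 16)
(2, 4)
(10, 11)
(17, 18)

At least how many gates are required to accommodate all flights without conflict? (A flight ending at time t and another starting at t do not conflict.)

2

starts: [2, 7, 10, 10, 15, 17]
ends:   [4, 8, 11, 13, 16, 18]
s2→1 e4→0 s7→1 e8→0 s10→1 s10→2  — peak 2.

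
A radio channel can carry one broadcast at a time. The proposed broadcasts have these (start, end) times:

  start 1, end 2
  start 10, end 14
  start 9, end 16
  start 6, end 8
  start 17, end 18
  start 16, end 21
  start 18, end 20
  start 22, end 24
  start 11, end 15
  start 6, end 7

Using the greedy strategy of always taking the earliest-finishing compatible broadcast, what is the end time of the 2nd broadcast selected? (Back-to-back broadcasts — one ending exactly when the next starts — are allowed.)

7

Sorted by end: (1,2)  (6,7)  (6,8)  (10,14)  (11,15)  (9,16)  (17,18)  (18,20)  (16,21)  (22,24)
take (1,2); take (6,7); skip (6,8); take (10,14); take (17,18); take (18,20); skip (16,21); take (22,24).
Selected: (1,2) (6,7) (10,14) (17,18) (18,20) (22,24)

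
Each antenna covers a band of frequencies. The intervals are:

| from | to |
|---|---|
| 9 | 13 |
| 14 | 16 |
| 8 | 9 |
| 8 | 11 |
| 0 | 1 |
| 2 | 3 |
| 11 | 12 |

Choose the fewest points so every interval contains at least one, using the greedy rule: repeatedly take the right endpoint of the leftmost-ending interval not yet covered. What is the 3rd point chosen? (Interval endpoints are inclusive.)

Process intervals by earliest right end; each time one isn't hit yet, stab at its right endpoint.
By right end: [0,1]  [2,3]  [8,9]  [8,11]  [11,12]  [9,13]  [14,16]
[0,1] uncovered → point at 1; [2,3] uncovered → point at 3; [8,9] uncovered → point at 9; [11,12] uncovered → point at 12; [14,16] uncovered → point at 16.
Points: 1, 3, 9, 12, 16 (5 total).

9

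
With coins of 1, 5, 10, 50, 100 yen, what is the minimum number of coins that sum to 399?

13

Use the largest denomination that fits, subtract, and repeat.
399 − 3×100→99 − 1×50→49 − 4×10→9 − 1×5→4 − 4×1→0
Total coins = 3 + 1 + 4 + 1 + 4 = 13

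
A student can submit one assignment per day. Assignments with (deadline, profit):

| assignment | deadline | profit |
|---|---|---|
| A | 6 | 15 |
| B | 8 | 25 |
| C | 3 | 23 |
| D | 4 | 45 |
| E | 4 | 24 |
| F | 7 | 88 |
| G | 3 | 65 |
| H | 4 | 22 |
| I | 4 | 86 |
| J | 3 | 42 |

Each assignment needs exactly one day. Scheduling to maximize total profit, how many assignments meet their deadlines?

By profit: F(d7,88), I(d4,86), G(d3,65), D(d4,45), J(d3,42), B(d8,25), E(d4,24), C(d3,23), H(d4,22), A(d6,15)
F→slot 7; I→slot 4; G→slot 3; D→slot 2; J→slot 1; B→slot 8; E skipped; C skipped; H skipped; A→slot 6.
7 of 10 scheduled.

7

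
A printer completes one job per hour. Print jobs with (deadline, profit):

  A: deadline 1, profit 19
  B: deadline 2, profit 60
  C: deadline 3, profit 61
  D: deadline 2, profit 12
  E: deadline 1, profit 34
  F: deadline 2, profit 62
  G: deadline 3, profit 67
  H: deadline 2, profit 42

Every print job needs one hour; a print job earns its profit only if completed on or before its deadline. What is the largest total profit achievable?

190

Sort by profit descending; place each in the latest free slot ≤ its deadline.
By profit: G(d3,67), F(d2,62), C(d3,61), B(d2,60), H(d2,42), E(d1,34), A(d1,19), D(d2,12)
G→slot 3; F→slot 2; C→slot 1; B skipped; H skipped; E skipped; A skipped; D skipped.
Profit = 61 + 62 + 67 = 190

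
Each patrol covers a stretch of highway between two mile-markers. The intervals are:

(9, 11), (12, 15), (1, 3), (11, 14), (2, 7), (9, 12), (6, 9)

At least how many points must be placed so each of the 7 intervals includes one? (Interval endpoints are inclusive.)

Process intervals by earliest right end; each time one isn't hit yet, stab at its right endpoint.
Sorted: [1,3] [2,7] [6,9] [9,11] [9,12] [11,14] [12,15]
{[1,3],[2,7]} hit by 3; {[6,9],[9,11],[9,12]} hit by 9; {[11,14],[12,15]} hit by 14.
Points: 3, 9, 14 (3 total).

3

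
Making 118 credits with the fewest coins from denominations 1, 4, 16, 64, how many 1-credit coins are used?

2

Greedy: take as many of the largest coin as possible, then repeat with the remainder.
118 = 1×64 + 3×16 + 1×4 + 2×1
Count of 1: 2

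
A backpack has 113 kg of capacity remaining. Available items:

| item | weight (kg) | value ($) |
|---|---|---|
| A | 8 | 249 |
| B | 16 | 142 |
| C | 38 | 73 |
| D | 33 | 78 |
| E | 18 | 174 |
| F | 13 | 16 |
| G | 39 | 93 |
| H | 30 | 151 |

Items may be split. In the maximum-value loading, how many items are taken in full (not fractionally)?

5

Sort by value per unit weight and fill in that order.
Order: A (249/8=31.12) > E (174/18=9.67) > B (142/16=8.88) > H (151/30=5.03) > G (93/39=2.38) > D (78/33=2.36) > C (73/38=1.92) > F (16/13=1.23)
Fill: take A (8 @ 249) → take E (18 @ 174) → take B (16 @ 142) → take H (30 @ 151) → take G (39 @ 93) → take 2/33 of D → 4.73; 113/113 used.
5 item(s) taken whole; one partial (take 2/33 of D).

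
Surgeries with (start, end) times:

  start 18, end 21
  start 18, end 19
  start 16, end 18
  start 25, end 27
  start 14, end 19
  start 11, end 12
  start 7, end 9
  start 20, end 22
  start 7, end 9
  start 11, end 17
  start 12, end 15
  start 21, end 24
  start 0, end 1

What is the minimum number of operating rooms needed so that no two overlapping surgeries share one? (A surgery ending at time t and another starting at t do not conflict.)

The answer is the maximum number of intervals overlapping at any instant.
Events (time:±→running): 0:+→1 1:-→0 7:+→1 7:+→2 9:-→1 9:-→0 11:+→1 11:+→2 12:-→1 12:+→2 14:+→3 … peak 3.

3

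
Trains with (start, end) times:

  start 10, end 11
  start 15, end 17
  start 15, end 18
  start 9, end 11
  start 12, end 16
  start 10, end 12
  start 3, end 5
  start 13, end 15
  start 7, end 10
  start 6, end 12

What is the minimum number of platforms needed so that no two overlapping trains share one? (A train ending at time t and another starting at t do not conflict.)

4

Count concurrent intervals with a sweep; the peak is the room count.
Events (time:±→running): 3:+→1 5:-→0 6:+→1 7:+→2 9:+→3 10:-→2 10:+→3 10:+→4 … peak 4.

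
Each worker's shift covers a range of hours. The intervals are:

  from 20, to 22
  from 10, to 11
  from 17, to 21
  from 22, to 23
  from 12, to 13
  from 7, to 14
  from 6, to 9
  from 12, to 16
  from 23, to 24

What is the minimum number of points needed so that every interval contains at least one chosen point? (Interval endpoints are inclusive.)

5

Sorted: [6,9] [10,11] [12,13] [7,14] [12,16] [17,21] [20,22] [22,23] [23,24]
{[6,9]} hit by 9; {[10,11]} hit by 11; {[12,13],[7,14],[12,16]} hit by 13; {[17,21],[20,22]} hit by 21; {[22,23],[23,24]} hit by 23.
Points: 9, 11, 13, 21, 23 (5 total).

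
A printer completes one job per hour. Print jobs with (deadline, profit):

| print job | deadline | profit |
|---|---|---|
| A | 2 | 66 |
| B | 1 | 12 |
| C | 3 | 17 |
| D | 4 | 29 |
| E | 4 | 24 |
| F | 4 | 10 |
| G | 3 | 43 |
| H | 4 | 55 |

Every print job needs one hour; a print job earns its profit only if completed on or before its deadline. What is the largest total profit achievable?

Take jobs in profit order; each goes to the latest open slot no later than its deadline.
Profit order: A=66 H=55 G=43 D=29 E=24 C=17 B=12 F=10
Assign: A→slot 2, H→slot 4, G→slot 3, D→slot 1, E skipped, C skipped, B skipped, F skipped.
Slots: [1:D] [2:A] [3:G] [4:H]
Profit = 29 + 66 + 43 + 55 = 193

193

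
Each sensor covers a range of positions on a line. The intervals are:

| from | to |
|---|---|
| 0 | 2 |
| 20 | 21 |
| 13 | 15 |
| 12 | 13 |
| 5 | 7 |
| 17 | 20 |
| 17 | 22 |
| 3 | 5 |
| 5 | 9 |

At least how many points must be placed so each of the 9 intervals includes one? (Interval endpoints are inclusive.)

Sort by right endpoint; whenever an interval is uncovered, place a point at its right end.
By right end: [0,2]  [3,5]  [5,7]  [5,9]  [12,13]  [13,15]  [17,20]  [20,21]  [17,22]
[0,2] uncovered → point at 2; [3,5] uncovered → point at 5; [12,13] uncovered → point at 13; [17,20] uncovered → point at 20.
Points: 2, 5, 13, 20 (4 total).

4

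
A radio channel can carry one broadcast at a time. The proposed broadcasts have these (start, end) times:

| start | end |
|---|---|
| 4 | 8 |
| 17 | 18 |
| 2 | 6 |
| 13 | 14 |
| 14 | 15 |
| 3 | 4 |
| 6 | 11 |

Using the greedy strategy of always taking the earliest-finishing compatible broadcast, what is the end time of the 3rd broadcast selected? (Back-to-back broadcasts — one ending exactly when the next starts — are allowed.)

Greedy by earliest finish: after sorting by end time, pick each interval compatible with the last pick.
Sorted by end: (3,4)  (2,6)  (4,8)  (6,11)  (13,14)  (14,15)  (17,18)
take (3,4); take (4,8); take (13,14); take (14,15); take (17,18).
Selected: (3,4) (4,8) (13,14) (14,15) (17,18)

14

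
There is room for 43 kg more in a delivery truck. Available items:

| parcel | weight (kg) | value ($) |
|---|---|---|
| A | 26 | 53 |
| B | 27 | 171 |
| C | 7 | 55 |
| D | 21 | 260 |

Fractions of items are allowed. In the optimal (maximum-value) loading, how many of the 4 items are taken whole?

Sort by value per unit weight and fill in that order.
Order: D (260/21=12.38) > C (55/7=7.86) > B (171/27=6.33) > A (53/26=2.04)
Fill: take D (21 @ 260) → take C (7 @ 55) → take 15/27 of B → 95.00; 43/43 used.
2 item(s) taken whole; one partial (take 15/27 of B).

2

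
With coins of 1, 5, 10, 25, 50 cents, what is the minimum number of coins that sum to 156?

Use the largest denomination that fits, subtract, and repeat.
156 = 3×50 + 1×5 + 1×1
Total coins = 3 + 1 + 1 = 5

5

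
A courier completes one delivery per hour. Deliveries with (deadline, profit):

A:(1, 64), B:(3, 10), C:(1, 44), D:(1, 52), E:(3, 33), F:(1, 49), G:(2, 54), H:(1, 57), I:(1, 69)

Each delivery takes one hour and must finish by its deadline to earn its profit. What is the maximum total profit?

156

Take jobs in profit order; each goes to the latest open slot no later than its deadline.
Profit order: I=69 A=64 H=57 G=54 D=52 F=49 C=44 E=33 B=10
Assign: I→slot 1, A skipped, H skipped, G→slot 2, D skipped, F skipped, C skipped, E→slot 3, B skipped.
Slots: [1:I] [2:G] [3:E]
Profit = 69 + 54 + 33 = 156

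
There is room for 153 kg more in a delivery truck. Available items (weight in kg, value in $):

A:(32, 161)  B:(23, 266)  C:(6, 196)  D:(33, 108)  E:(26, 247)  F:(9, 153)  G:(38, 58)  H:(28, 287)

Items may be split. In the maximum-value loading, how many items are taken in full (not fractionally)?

Sort by value per unit weight and fill in that order.
Ratios (sorted): C 32.67, F 17.00, B 11.57, H 10.25, E 9.50, A 5.03, D 3.27, G 1.53
take C (6 @ 196); take F (9 @ 153); take B (23 @ 266); take H (28 @ 287); take E (26 @ 247); take A (32 @ 161); take 29/33 of D → 94.91. Capacity used 153/153.
6 item(s) taken whole; one partial (take 29/33 of D).

6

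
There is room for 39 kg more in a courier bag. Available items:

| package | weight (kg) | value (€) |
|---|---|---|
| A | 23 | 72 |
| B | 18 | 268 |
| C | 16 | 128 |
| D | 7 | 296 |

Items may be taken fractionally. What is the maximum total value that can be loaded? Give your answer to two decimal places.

676.00

Order: D (296/7=42.29) > B (268/18=14.89) > C (128/16=8.00) > A (72/23=3.13)
Fill: take D (7 @ 296) → take B (18 @ 268) → take 14/16 of C → 112.00; 39/39 used.
Total value = 676.00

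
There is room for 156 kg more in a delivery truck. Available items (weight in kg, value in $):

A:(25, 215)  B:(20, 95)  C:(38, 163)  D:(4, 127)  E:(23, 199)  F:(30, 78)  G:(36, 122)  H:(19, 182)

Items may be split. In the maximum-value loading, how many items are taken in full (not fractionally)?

Ratios (sorted): D 31.75, H 9.58, E 8.65, A 8.60, B 4.75, C 4.29, G 3.39, F 2.60
take D (4 @ 127); take H (19 @ 182); take E (23 @ 199); take A (25 @ 215); take B (20 @ 95); take C (38 @ 163); take 27/36 of G → 91.50. Capacity used 156/156.
6 item(s) taken whole; one partial (take 27/36 of G).

6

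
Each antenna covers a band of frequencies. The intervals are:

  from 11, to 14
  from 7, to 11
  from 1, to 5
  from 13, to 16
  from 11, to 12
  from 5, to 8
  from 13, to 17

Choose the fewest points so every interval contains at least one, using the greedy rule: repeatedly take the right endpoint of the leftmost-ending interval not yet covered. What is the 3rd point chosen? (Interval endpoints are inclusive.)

16

By right end: [1,5]  [5,8]  [7,11]  [11,12]  [11,14]  [13,16]  [13,17]
[1,5] uncovered → point at 5; [7,11] uncovered → point at 11; [13,16] uncovered → point at 16.
Points: 5, 11, 16 (3 total).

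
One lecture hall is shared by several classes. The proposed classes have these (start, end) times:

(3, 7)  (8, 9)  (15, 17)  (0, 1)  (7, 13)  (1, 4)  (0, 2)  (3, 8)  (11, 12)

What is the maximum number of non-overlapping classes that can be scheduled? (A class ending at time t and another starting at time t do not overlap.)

Order by finish time; keep every interval that doesn't clash with the previous kept one.
By end time: (0,1), (0,2), (1,4), (3,7), (3,8), (8,9), (11,12), (7,13), (15,17).
Pick (0,1); next start ≥ 1 → (1,4); next start ≥ 4 → (8,9); next start ≥ 9 → (11,12); next start ≥ 12 → (15,17).
Selected 5 classes.

5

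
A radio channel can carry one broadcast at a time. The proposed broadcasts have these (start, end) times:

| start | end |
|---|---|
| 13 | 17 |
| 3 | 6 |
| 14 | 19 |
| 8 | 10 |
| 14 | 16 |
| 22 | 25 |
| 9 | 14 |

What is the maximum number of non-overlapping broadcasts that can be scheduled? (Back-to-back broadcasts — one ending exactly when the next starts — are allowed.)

By end time: (3,6), (8,10), (9,14), (14,16), (13,17), (14,19), (22,25).
Pick (3,6); next start ≥ 6 → (8,10); next start ≥ 10 → (14,16); next start ≥ 16 → (22,25).
Selected 4 broadcasts.

4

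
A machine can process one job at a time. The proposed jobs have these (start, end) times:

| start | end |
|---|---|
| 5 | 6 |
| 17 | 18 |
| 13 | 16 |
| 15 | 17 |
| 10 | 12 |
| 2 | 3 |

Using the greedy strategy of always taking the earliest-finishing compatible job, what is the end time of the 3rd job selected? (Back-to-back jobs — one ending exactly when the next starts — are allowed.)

12

Sorted by end: (2,3)  (5,6)  (10,12)  (13,16)  (15,17)  (17,18)
take (2,3); take (5,6); take (10,12); take (13,16); take (17,18).
Selected: (2,3) (5,6) (10,12) (13,16) (17,18)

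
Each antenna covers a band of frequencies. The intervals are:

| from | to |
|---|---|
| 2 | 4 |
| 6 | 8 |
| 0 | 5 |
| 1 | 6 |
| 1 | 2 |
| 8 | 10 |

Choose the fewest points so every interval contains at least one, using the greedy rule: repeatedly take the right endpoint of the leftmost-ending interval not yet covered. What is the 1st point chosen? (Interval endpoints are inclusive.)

2

By right end: [1,2]  [2,4]  [0,5]  [1,6]  [6,8]  [8,10]
[1,2] uncovered → point at 2; [6,8] uncovered → point at 8.
Points: 2, 8 (2 total).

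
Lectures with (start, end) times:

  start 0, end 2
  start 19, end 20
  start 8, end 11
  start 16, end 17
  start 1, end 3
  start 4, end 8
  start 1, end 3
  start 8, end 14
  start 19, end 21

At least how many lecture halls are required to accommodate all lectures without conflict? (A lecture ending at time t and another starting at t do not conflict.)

Events (time:±→running): 0:+→1 1:+→2 1:+→3 … peak 3.

3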